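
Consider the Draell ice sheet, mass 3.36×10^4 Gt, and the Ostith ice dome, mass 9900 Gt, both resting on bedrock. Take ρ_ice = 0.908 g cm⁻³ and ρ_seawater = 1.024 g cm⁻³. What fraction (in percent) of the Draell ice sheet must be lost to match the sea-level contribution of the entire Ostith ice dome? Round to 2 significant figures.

Equal sea-level rise means equal mass of meltwater, i.e. equal mass of ice lost.
Ice mass of Ostith: 9.900×10^15 kg; ice mass of Draell: 3.360×10^16 kg.
Fraction required = 9.900×10^15 / 3.360×10^16 = 0.295 → 29 %.

≈ 29 %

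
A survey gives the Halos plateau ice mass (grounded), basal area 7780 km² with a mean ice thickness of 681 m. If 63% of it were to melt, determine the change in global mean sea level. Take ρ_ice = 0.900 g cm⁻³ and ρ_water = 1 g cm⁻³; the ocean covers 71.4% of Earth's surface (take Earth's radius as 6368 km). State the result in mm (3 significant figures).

Halos: ice volume = 7780 km² × 681 m = 5298 km³; 0.63 × 5298 × (900/1000) = 3004 km³ of water.
Spread over 3.64×10^14 m² of ocean, Δh = 3.004×10^12 / 3.64×10^14 = 8.26×10^-3 m = 8.26 mm.

≈ 8.26 mm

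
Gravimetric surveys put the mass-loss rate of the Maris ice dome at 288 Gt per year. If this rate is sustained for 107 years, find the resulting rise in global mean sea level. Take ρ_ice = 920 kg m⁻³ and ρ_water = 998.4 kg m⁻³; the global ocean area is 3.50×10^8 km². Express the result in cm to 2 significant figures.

Total mass lost = 288 Gt/yr × 107 yr = 3.082×10^4 Gt = 3.082×10^16 kg.
ρ_w = 998.4 kg m⁻³, so water volume = 3.082×10^16 / 998.4 = 3.087×10^13 m³.
Δh = 3.087×10^13 / 3.50×10^14 = 0.0882 m = 8.8 cm.

≈ 8.8 cm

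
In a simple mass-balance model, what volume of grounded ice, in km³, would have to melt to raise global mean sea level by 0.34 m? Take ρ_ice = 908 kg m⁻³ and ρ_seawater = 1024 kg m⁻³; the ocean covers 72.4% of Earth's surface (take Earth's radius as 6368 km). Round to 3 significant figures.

≈ 1.41×10^5 km³

Required water volume = Δh × A = 0.34 m × 3.69×10^14 m² = 1.254×10^14 m³ = 1.254×10^5 km³.
Ice volume = water volume × ρ_w/ρ_ice = 1.254×10^5 × 1024/908 = 1.41×10^5 km³.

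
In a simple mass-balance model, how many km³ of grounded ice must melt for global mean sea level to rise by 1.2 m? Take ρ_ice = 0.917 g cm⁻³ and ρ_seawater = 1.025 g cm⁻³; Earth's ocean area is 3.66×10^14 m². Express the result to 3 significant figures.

Required water volume = Δh × A = 1.2 m × 3.66×10^14 m² = 4.392×10^14 m³ = 4.392×10^5 km³.
Ice volume = water volume × ρ_w/ρ_ice = 4.392×10^5 × 1025/917 = 4.91×10^5 km³.

≈ 4.91×10^5 km³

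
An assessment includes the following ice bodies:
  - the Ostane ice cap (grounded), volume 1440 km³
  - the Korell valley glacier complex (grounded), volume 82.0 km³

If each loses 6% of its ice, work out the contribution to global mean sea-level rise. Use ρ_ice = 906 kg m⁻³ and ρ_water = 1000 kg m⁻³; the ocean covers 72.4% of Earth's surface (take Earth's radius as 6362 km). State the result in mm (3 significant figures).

≈ 0.225 mm

Ostane: 0.06 × 1440 km³ × (906/1000) = 78.28 km³ of water.
Korell: 0.06 × 82.0 km³ × (906/1000) = 4.458 km³ of water.
Total added water ≈ 8.274×10^10 m³ over 3.68×10^14 m² → Δh = 2.25×10^-4 m = 0.225 mm.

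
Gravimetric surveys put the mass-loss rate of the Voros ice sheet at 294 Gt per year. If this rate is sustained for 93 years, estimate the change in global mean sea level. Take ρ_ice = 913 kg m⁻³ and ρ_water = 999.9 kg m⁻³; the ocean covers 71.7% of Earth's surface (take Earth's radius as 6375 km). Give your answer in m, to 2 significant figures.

≈ 0.075 m

Total mass lost = 294 Gt/yr × 93 yr = 2.734×10^4 Gt = 2.734×10^16 kg.
ρ_w = 999.9 kg m⁻³, so water volume = 2.734×10^16 / 999.9 = 2.734×10^13 m³.
Δh = 2.734×10^13 / 3.66×10^14 = 0.0747 m.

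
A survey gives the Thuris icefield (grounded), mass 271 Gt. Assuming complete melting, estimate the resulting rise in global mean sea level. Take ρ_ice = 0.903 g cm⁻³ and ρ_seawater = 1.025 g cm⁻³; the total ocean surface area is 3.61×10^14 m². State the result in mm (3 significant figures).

Thuris: 271 Gt = 2.710×10^14 kg; dividing by ρ_w = 1.025 g cm⁻³ = 1025 kg m⁻³ gives 2.644×10^11 m³ of water.
Spread over 3.61×10^14 m² of ocean, Δh = 2.644×10^11 / 3.61×10^14 = 7.32×10^-4 m = 0.732 mm.

≈ 0.732 mm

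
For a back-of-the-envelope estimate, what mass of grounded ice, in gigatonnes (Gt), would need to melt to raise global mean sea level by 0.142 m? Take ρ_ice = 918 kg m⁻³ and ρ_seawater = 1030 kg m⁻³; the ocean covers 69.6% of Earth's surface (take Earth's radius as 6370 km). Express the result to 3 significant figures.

Required water volume = Δh × A = 0.142 m × 3.55×10^14 m² = 5.039×10^13 m³.
ρ_w = 1030 kg m⁻³, so the mass of water = 5.039×10^13 m³ × 1030 kg m⁻³ = 5.191×10^16 kg = 5.19×10^4 Gt (and the same mass of ice, by conservation).

≈ 5.19×10^4 Gt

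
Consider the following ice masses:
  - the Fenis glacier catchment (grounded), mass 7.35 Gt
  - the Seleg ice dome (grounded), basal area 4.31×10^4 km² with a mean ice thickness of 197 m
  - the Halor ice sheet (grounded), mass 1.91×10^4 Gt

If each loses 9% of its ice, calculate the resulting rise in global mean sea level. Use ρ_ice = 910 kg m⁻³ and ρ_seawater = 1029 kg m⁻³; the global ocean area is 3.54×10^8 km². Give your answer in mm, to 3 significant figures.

Fenis: 0.09 × 7.35 Gt = 6.615×10^11 kg; dividing by ρ_w = 1029 kg m⁻³ gives 6.429×10^8 m³ of water.
Seleg: ice volume = 4.31×10^4 km² × 197 m = 8491 km³; 0.09 × 8491 × (910/1029) = 675.8 km³ of water.
Halor: 0.09 × 1.91×10^4 Gt = 1.719×10^15 kg; dividing by ρ_w = 1029 kg m⁻³ gives 1.671×10^12 m³ of water.
Total added water ≈ 2.347×10^12 m³ over 3.54×10^14 m² → Δh = 6.63×10^-3 m = 6.63 mm.

≈ 6.63 mm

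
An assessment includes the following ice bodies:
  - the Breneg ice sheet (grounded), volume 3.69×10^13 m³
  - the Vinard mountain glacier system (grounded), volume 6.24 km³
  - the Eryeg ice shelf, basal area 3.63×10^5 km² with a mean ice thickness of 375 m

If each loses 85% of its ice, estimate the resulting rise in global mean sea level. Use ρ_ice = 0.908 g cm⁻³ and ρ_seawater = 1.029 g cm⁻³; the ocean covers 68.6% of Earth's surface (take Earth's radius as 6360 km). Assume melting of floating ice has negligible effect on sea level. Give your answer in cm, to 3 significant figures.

≈ 7.94 cm

Breneg: 0.85 × 3.69×10^13 m³ × (908/1029) = 2.768×10^13 m³ of water.
Vinard: 0.85 × 6.24 km³ × (908/1029) = 4.680 km³ of water.
The Eryeg ice shelf is floating and already displaces its own weight of water, so its melt adds essentially nothing to sea level.
Total added water ≈ 2.768×10^13 m³ over 3.49×10^14 m² → Δh = 0.0794 m = 7.94 cm.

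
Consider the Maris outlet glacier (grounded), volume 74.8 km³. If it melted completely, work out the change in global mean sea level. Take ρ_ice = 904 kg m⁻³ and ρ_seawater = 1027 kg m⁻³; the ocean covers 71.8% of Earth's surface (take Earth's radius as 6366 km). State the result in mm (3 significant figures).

Maris: 74.8 km³ × (904/1027) = 65.84 km³ of water.
Spread over 3.66×10^14 m² of ocean, Δh = 6.584×10^10 / 3.66×10^14 = 1.80×10^-4 m = 0.180 mm.

≈ 0.180 mm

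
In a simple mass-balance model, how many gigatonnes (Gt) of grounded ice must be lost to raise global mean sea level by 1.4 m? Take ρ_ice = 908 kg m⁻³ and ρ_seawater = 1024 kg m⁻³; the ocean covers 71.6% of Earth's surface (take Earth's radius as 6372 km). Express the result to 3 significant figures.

Required water volume = Δh × A = 1.4 m × 3.65×10^14 m² = 5.114×10^14 m³.
ρ_w = 1024 kg m⁻³, so the mass of water = 5.114×10^14 m³ × 1024 kg m⁻³ = 5.237×10^17 kg = 5.24×10^5 Gt (and the same mass of ice, by conservation).

≈ 5.24×10^5 Gt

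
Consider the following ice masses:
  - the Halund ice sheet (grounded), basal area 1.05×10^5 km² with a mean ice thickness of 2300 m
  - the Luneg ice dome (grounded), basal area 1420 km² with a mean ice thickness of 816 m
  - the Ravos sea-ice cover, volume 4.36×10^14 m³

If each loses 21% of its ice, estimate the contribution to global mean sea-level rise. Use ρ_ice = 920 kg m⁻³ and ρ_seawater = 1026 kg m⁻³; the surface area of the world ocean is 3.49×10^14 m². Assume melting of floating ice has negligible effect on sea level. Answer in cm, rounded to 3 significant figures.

Halund: ice volume = 1.05×10^5 km² × 2300 m = 2.415×10^5 km³; 0.21 × 2.415×10^5 × (920/1026) = 4.548×10^4 km³ of water.
Luneg: ice volume = 1420 km² × 816 m = 1159 km³; 0.21 × 1159 × (920/1026) = 218.2 km³ of water.
The Ravos sea-ice cover is floating and already displaces its own weight of water, so its melt adds essentially nothing to sea level.
Total added water ≈ 4.569×10^13 m³ over 3.49×10^14 m² → Δh = 0.131 m = 13.1 cm.

≈ 13.1 cm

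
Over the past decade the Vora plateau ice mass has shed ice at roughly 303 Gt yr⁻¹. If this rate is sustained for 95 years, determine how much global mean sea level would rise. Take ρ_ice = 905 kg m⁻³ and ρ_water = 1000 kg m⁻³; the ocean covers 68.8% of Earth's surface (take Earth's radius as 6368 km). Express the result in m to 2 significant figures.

Total mass lost = 303 Gt/yr × 95 yr = 2.878×10^4 Gt = 2.878×10^16 kg.
ρ_w = 1000 kg m⁻³, so water volume = 2.878×10^16 / 1000 = 2.878×10^13 m³.
Δh = 2.878×10^13 / 3.51×10^14 = 0.0821 m.

≈ 0.082 m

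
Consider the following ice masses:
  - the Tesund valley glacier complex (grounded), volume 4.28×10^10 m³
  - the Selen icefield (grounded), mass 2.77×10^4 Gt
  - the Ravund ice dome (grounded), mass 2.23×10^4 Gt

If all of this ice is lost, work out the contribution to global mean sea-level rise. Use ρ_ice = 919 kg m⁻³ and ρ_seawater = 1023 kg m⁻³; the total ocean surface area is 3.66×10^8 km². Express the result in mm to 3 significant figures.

≈ 134 mm

Tesund: 4.28×10^10 m³ × (919/1023) = 3.845×10^10 m³ of water.
Selen: 2.77×10^4 Gt = 2.770×10^16 kg; dividing by ρ_w = 1023 kg m⁻³ gives 2.708×10^13 m³ of water.
Ravund: 2.23×10^4 Gt = 2.230×10^16 kg; dividing by ρ_w = 1023 kg m⁻³ gives 2.180×10^13 m³ of water.
Total added water ≈ 4.891×10^13 m³ over 3.66×10^14 m² → Δh = 0.134 m = 134 mm.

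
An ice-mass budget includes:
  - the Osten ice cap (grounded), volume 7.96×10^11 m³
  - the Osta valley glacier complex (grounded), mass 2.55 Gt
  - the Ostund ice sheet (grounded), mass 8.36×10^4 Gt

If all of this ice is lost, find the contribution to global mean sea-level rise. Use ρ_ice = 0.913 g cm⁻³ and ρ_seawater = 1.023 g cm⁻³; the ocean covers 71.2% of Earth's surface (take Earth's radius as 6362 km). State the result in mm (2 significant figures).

Osten: 7.96×10^11 m³ × (913/1023) = 7.104×10^11 m³ of water.
Osta: 2.55 Gt = 2.550×10^12 kg; dividing by ρ_w = 1.023 g cm⁻³ = 1023 kg m⁻³ gives 2.493×10^9 m³ of water.
Ostund: 8.36×10^4 Gt = 8.360×10^16 kg; dividing by ρ_w = 1023 kg m⁻³ gives 8.172×10^13 m³ of water.
Total added water ≈ 8.243×10^13 m³ over 3.62×10^14 m² → Δh = 0.228 m = 230 mm.

≈ 230 mm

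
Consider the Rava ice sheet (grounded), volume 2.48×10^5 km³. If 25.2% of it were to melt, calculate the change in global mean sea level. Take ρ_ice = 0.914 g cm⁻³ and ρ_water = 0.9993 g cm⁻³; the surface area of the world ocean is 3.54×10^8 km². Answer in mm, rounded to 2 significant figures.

≈ 160 mm

Rava: 0.252 × 2.48×10^5 km³ × (914/999.3) = 5.716×10^4 km³ of water.
Spread over 3.54×10^14 m² of ocean, Δh = 5.716×10^13 / 3.54×10^14 = 0.161 m = 160 mm.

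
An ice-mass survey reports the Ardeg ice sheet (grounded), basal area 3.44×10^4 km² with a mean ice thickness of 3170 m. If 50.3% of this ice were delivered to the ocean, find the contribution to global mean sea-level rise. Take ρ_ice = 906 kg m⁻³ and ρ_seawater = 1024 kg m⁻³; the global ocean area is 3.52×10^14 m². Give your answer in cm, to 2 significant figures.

≈ 14 cm

Ardeg: ice volume = 3.44×10^4 km² × 3170 m = 1.090×10^5 km³; 0.503 × 1.090×10^5 × (906/1024) = 4.853×10^4 km³ of water.
Spread over 3.52×10^14 m² of ocean, Δh = 4.853×10^13 / 3.52×10^14 = 0.138 m = 14 cm.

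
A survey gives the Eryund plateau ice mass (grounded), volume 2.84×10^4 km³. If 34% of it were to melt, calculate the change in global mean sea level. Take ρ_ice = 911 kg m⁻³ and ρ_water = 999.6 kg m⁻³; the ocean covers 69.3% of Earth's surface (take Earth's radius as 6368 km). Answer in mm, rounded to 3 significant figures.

≈ 24.9 mm

Eryund: 0.34 × 2.84×10^4 km³ × (911/999.6) = 8800 km³ of water.
Spread over 3.53×10^14 m² of ocean, Δh = 8.800×10^12 / 3.53×10^14 = 0.0249 m = 24.9 mm.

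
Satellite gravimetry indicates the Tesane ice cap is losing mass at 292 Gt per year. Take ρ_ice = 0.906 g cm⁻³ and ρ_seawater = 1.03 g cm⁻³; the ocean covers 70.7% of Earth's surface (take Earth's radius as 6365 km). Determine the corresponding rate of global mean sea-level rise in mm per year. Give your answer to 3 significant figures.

ρ_w = 1.03 g cm⁻³ = 1030 kg m⁻³. Annual water volume added = 292 Gt / ρ_w = 2.920×10^14 kg / 1030 kg m⁻³ = 2.835×10^11 m³.
Δh per year = 2.835×10^11 / 3.60×10^14 = 7.88×10^-4 m = 0.788 mm.

≈ 0.788 mm/yr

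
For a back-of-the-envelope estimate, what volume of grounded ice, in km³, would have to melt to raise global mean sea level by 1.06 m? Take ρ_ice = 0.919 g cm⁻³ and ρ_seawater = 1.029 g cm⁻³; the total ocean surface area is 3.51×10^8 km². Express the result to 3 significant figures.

≈ 4.17×10^5 km³

Required water volume = Δh × A = 1.06 m × 3.51×10^14 m² = 3.721×10^14 m³ = 3.721×10^5 km³.
Ice volume = water volume × ρ_w/ρ_ice = 3.721×10^5 × 1029/919 = 4.17×10^5 km³.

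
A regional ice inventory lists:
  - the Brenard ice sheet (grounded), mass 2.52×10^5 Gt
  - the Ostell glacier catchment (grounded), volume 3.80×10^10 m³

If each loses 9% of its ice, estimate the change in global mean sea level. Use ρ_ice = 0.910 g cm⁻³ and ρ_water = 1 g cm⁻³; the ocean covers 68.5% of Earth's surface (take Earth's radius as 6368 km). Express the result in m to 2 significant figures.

≈ 0.065 m

Brenard: 0.09 × 2.52×10^5 Gt = 2.268×10^16 kg; dividing by ρ_w = 1 g cm⁻³ = 1000 kg m⁻³ gives 2.268×10^13 m³ of water.
Ostell: 0.09 × 3.80×10^10 m³ × (910/1000) = 3.112×10^9 m³ of water.
Total added water ≈ 2.268×10^13 m³ over 3.49×10^14 m² → Δh = 0.0650 m.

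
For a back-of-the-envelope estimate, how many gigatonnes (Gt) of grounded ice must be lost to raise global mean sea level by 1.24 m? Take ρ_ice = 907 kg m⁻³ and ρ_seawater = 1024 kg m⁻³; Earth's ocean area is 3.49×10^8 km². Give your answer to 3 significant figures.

Required water volume = Δh × A = 1.24 m × 3.49×10^14 m² = 4.328×10^14 m³.
ρ_w = 1024 kg m⁻³, so the mass of water = 4.328×10^14 m³ × 1024 kg m⁻³ = 4.431×10^17 kg = 4.43×10^5 Gt (and the same mass of ice, by conservation).

≈ 4.43×10^5 Gt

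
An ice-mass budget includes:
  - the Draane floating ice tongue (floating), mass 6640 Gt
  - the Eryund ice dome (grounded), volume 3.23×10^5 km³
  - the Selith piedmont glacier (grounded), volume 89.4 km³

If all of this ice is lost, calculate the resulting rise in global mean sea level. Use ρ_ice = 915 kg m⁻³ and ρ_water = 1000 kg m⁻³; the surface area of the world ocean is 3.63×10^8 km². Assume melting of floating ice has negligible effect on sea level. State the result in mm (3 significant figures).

≈ 814 mm

The Draane floating ice tongue is floating and already displaces its own weight of water, so its melt adds essentially nothing to sea level.
Eryund: 3.23×10^5 km³ × (915/1000) = 2.955×10^5 km³ of water.
Selith: 89.4 km³ × (915/1000) = 81.80 km³ of water.
Total added water ≈ 2.956×10^14 m³ over 3.63×10^14 m² → Δh = 0.814 m = 814 mm.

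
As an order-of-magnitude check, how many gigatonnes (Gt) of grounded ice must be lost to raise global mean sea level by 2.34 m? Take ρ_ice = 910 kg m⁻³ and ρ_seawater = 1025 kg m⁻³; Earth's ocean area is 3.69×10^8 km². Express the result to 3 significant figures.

Required water volume = Δh × A = 2.34 m × 3.69×10^14 m² = 8.635×10^14 m³.
ρ_w = 1025 kg m⁻³, so the mass of water = 8.635×10^14 m³ × 1025 kg m⁻³ = 8.850×10^17 kg = 8.85×10^5 Gt (and the same mass of ice, by conservation).

≈ 8.85×10^5 Gt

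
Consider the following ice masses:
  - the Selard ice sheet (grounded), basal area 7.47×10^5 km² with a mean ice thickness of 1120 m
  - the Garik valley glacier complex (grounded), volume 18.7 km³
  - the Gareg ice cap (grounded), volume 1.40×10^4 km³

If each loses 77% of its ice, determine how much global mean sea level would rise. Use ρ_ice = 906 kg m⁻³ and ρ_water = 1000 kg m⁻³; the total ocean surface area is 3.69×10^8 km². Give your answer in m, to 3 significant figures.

Selard: ice volume = 7.47×10^5 km² × 1120 m = 8.366×10^5 km³; 0.77 × 8.366×10^5 × (906/1000) = 5.837×10^5 km³ of water.
Garik: 0.77 × 18.7 km³ × (906/1000) = 13.05 km³ of water.
Gareg: 0.77 × 1.40×10^4 km³ × (906/1000) = 9767 km³ of water.
Total added water ≈ 5.934×10^14 m³ over 3.69×10^14 m² → Δh = 1.61 m.

≈ 1.61 m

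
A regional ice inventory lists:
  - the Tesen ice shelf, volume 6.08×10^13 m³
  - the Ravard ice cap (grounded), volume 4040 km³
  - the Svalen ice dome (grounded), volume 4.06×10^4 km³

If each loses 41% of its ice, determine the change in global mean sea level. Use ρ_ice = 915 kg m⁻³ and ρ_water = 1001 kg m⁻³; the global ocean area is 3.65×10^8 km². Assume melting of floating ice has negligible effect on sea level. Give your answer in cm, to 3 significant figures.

≈ 4.58 cm

The Tesen ice shelf is floating and already displaces its own weight of water, so its melt adds essentially nothing to sea level.
Ravard: 0.41 × 4040 km³ × (915/1001) = 1514 km³ of water.
Svalen: 0.41 × 4.06×10^4 km³ × (915/1001) = 1.522×10^4 km³ of water.
Total added water ≈ 1.673×10^13 m³ over 3.65×10^14 m² → Δh = 0.0458 m = 4.58 cm.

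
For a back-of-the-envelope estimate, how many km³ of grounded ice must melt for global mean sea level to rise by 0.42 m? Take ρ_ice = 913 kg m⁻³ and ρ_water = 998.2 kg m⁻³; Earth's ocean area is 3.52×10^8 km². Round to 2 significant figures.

Required water volume = Δh × A = 0.42 m × 3.52×10^14 m² = 1.478×10^14 m³ = 1.478×10^5 km³.
Ice volume = water volume × ρ_w/ρ_ice = 1.478×10^5 × 998.2/913 = 1.6×10^5 km³.

≈ 1.6×10^5 km³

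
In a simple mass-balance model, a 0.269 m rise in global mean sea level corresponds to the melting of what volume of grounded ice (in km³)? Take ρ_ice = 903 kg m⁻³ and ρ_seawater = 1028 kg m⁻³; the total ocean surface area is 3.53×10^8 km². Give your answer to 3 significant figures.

≈ 1.08×10^5 km³

Required water volume = Δh × A = 0.269 m × 3.53×10^14 m² = 9.496×10^13 m³ = 9.496×10^4 km³.
Ice volume = water volume × ρ_w/ρ_ice = 9.496×10^4 × 1028/903 = 1.08×10^5 km³.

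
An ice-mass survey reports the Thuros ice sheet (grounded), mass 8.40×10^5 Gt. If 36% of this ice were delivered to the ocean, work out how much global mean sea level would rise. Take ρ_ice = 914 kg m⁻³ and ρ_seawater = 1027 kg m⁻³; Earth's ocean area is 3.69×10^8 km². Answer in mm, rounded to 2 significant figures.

Thuros: 0.36 × 8.40×10^5 Gt = 3.024×10^17 kg; dividing by ρ_w = 1027 kg m⁻³ gives 2.944×10^14 m³ of water.
Spread over 3.69×10^14 m² of ocean, Δh = 2.944×10^14 / 3.69×10^14 = 0.798 m = 800 mm.

≈ 800 mm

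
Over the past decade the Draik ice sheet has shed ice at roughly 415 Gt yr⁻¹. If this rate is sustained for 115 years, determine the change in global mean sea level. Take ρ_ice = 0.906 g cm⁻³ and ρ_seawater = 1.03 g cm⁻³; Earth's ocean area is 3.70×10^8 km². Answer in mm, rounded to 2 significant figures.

≈ 130 mm

Total mass lost = 415 Gt/yr × 115 yr = 4.772×10^4 Gt = 4.772×10^16 kg.
ρ_w = 1.03 g cm⁻³ = 1030 kg m⁻³, so water volume = 4.772×10^16 / 1030 = 4.633×10^13 m³.
Δh = 4.633×10^13 / 3.70×10^14 = 0.125 m = 130 mm.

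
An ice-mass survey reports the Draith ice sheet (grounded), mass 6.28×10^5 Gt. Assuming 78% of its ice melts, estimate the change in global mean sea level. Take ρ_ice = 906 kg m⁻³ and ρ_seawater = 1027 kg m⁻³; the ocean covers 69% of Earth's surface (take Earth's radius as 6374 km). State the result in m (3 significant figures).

Draith: 0.78 × 6.28×10^5 Gt = 4.898×10^17 kg; dividing by ρ_w = 1027 kg m⁻³ gives 4.770×10^14 m³ of water.
Spread over 3.52×10^14 m² of ocean, Δh = 4.770×10^14 / 3.52×10^14 = 1.35 m.

≈ 1.35 m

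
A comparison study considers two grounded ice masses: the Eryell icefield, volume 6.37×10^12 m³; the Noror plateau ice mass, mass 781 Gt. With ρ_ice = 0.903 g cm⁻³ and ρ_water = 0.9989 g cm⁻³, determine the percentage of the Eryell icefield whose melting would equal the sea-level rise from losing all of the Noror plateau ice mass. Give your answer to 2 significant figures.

Equal sea-level rise means equal mass of meltwater, i.e. equal mass of ice lost.
Ice mass of Noror: 7.810×10^14 kg; ice mass of Eryell: 5.752×10^15 kg.
Fraction required = 7.810×10^14 / 5.752×10^15 = 0.136 → 14 %.

≈ 14 %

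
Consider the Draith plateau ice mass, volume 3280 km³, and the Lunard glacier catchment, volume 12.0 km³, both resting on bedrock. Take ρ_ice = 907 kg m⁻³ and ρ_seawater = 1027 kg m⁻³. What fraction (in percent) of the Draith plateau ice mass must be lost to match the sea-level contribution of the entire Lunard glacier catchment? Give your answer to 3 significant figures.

≈ 0.366 %

Equal sea-level rise means equal mass of meltwater, i.e. equal mass of ice lost.
Ice mass of Lunard: 1.088×10^13 kg; ice mass of Draith: 2.975×10^15 kg.
Fraction required = 1.088×10^13 / 2.975×10^15 = 3.66×10^-3 → 0.366 %.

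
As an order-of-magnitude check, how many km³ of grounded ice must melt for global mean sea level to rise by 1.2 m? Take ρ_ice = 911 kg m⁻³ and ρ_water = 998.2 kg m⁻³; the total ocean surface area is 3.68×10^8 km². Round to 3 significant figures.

Required water volume = Δh × A = 1.2 m × 3.68×10^14 m² = 4.416×10^14 m³ = 4.416×10^5 km³.
Ice volume = water volume × ρ_w/ρ_ice = 4.416×10^5 × 998.2/911 = 4.84×10^5 km³.

≈ 4.84×10^5 km³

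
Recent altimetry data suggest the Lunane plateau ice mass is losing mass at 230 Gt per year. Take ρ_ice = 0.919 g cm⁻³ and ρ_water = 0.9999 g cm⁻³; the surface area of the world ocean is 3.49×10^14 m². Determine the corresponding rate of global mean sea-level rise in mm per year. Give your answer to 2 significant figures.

ρ_w = 0.9999 g cm⁻³ = 999.9 kg m⁻³. Annual water volume added = 230 Gt / ρ_w = 2.300×10^14 kg / 999.9 kg m⁻³ = 2.300×10^11 m³.
Δh per year = 2.300×10^11 / 3.49×10^14 = 6.59×10^-4 m = 0.66 mm.

≈ 0.66 mm/yr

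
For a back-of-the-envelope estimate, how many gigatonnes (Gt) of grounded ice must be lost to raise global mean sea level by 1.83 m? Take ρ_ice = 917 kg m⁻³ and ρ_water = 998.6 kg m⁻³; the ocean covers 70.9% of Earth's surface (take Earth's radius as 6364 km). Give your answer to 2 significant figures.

Required water volume = Δh × A = 1.83 m × 3.61×10^14 m² = 6.603×10^14 m³.
ρ_w = 998.6 kg m⁻³, so the mass of water = 6.603×10^14 m³ × 998.6 kg m⁻³ = 6.594×10^17 kg = 6.6×10^5 Gt (and the same mass of ice, by conservation).

≈ 6.6×10^5 Gt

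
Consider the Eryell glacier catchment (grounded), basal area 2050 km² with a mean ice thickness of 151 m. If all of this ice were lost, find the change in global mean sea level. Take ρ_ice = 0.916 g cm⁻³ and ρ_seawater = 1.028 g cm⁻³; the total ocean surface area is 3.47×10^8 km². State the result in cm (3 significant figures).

Eryell: ice volume = 2050 km² × 151 m = 309.6 km³; 309.6 × (916/1028) = 275.8 km³ of water.
Spread over 3.47×10^14 m² of ocean, Δh = 2.758×10^11 / 3.47×10^14 = 7.95×10^-4 m = 0.0795 cm.

≈ 0.0795 cm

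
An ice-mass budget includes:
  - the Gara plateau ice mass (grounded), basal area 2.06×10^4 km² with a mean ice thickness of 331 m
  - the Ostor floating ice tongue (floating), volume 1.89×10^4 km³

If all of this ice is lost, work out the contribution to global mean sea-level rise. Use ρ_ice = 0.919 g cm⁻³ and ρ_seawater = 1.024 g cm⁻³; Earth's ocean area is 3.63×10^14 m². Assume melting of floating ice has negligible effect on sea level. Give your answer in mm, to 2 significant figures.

Gara: ice volume = 2.06×10^4 km² × 331 m = 6819 km³; 6819 × (919/1024) = 6119 km³ of water.
The Ostor floating ice tongue is floating and already displaces its own weight of water, so its melt adds essentially nothing to sea level.
Total added water ≈ 6.119×10^12 m³ over 3.63×10^14 m² → Δh = 0.0169 m = 17 mm.

≈ 17 mm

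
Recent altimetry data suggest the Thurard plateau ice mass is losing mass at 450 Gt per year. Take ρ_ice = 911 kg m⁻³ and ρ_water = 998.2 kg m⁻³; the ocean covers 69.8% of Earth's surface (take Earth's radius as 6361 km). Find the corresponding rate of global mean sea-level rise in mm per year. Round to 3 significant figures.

≈ 1.27 mm/yr

ρ_w = 998.2 kg m⁻³. Annual water volume added = 450 Gt / ρ_w = 4.500×10^14 kg / 998.2 kg m⁻³ = 4.508×10^11 m³.
Δh per year = 4.508×10^11 / 3.55×10^14 = 1.27×10^-3 m = 1.27 mm.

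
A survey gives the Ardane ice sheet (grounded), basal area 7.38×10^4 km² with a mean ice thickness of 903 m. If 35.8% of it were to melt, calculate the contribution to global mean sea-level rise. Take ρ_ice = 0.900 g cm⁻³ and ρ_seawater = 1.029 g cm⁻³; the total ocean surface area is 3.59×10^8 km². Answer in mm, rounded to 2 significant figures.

≈ 58 mm

Ardane: ice volume = 7.38×10^4 km² × 903 m = 6.664×10^4 km³; 0.358 × 6.664×10^4 × (900/1029) = 2.087×10^4 km³ of water.
Spread over 3.59×10^14 m² of ocean, Δh = 2.087×10^13 / 3.59×10^14 = 0.0581 m = 58 mm.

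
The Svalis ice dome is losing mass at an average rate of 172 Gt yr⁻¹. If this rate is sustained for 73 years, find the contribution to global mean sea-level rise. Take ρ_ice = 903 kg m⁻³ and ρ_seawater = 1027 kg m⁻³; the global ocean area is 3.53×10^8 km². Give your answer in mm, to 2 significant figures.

≈ 35 mm

Total mass lost = 172 Gt/yr × 73 yr = 1.256×10^4 Gt = 1.256×10^16 kg.
ρ_w = 1027 kg m⁻³, so water volume = 1.256×10^16 / 1027 = 1.223×10^13 m³.
Δh = 1.223×10^13 / 3.53×10^14 = 0.0346 m = 35 mm.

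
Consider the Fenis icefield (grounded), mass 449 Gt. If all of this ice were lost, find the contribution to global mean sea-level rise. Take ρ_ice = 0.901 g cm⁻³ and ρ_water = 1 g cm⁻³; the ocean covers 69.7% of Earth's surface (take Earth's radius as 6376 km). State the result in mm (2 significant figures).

Fenis: 449 Gt = 4.490×10^14 kg; dividing by ρ_w = 1 g cm⁻³ = 1000 kg m⁻³ gives 4.490×10^11 m³ of water.
Spread over 3.56×10^14 m² of ocean, Δh = 4.490×10^11 / 3.56×10^14 = 1.26×10^-3 m = 1.3 mm.

≈ 1.3 mm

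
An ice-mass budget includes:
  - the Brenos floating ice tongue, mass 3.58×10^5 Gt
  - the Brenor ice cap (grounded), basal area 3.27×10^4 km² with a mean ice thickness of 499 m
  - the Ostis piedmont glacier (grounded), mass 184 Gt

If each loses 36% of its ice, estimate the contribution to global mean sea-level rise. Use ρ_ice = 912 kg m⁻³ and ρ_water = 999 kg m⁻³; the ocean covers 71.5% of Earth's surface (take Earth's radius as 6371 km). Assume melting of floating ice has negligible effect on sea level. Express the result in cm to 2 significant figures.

≈ 1.5 cm

The Brenos floating ice tongue is floating and already displaces its own weight of water, so its melt adds essentially nothing to sea level.
Brenor: ice volume = 3.27×10^4 km² × 499 m = 1.632×10^4 km³; 0.36 × 1.632×10^4 × (912/999) = 5363 km³ of water.
Ostis: 0.36 × 184 Gt = 6.624×10^13 kg; dividing by ρ_w = 999 kg m⁻³ gives 6.631×10^10 m³ of water.
Total added water ≈ 5.429×10^12 m³ over 3.65×10^14 m² → Δh = 0.0149 m = 1.5 cm.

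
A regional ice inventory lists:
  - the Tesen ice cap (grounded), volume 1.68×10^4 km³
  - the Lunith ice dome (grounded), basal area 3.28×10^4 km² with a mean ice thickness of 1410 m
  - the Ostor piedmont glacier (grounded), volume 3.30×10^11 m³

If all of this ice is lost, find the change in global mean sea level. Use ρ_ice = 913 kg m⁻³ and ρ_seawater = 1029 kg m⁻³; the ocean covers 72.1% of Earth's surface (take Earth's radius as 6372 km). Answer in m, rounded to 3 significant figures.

≈ 0.153 m

Tesen: 1.68×10^4 km³ × (913/1029) = 1.491×10^4 km³ of water.
Lunith: ice volume = 3.28×10^4 km² × 1410 m = 4.625×10^4 km³; 4.625×10^4 × (913/1029) = 4.103×10^4 km³ of water.
Ostor: 3.30×10^11 m³ × (913/1029) = 2.928×10^11 m³ of water.
Total added water ≈ 5.623×10^13 m³ over 3.68×10^14 m² → Δh = 0.153 m.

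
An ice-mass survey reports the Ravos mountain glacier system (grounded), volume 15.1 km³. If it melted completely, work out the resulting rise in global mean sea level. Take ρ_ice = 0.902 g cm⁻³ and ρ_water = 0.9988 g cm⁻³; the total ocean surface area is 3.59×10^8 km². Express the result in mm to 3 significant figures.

≈ 0.0380 mm

Ravos: 15.1 km³ × (902/998.8) = 13.64 km³ of water.
Spread over 3.59×10^14 m² of ocean, Δh = 1.364×10^10 / 3.59×10^14 = 3.80×10^-5 m = 0.0380 mm.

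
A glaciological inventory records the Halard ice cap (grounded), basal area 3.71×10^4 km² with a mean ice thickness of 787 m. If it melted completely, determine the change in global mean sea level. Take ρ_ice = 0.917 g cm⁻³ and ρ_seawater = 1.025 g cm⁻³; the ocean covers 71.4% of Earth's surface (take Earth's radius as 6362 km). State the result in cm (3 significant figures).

Halard: ice volume = 3.71×10^4 km² × 787 m = 2.920×10^4 km³; 2.920×10^4 × (917/1025) = 2.612×10^4 km³ of water.
Spread over 3.63×10^14 m² of ocean, Δh = 2.612×10^13 / 3.63×10^14 = 0.0719 m = 7.19 cm.

≈ 7.19 cm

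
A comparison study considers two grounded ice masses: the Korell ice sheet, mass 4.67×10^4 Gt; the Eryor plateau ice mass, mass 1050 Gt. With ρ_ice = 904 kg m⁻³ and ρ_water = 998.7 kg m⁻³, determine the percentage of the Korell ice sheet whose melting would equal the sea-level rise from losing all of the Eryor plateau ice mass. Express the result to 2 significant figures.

≈ 2.2 %

Equal sea-level rise means equal mass of meltwater, i.e. equal mass of ice lost.
Ice mass of Eryor: 1.050×10^15 kg; ice mass of Korell: 4.670×10^16 kg.
Fraction required = 1.050×10^15 / 4.670×10^16 = 0.0225 → 2.2 %.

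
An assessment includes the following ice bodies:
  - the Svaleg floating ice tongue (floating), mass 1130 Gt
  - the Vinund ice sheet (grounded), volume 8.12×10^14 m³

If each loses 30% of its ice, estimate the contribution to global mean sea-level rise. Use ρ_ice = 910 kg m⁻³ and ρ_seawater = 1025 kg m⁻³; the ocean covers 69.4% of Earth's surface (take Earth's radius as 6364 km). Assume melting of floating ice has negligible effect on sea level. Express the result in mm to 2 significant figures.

≈ 610 mm

The Svaleg floating ice tongue is floating and already displaces its own weight of water, so its melt adds essentially nothing to sea level.
Vinund: 0.3 × 8.12×10^14 m³ × (910/1025) = 2.163×10^14 m³ of water.
Total added water ≈ 2.163×10^14 m³ over 3.53×10^14 m² → Δh = 0.612 m = 610 mm.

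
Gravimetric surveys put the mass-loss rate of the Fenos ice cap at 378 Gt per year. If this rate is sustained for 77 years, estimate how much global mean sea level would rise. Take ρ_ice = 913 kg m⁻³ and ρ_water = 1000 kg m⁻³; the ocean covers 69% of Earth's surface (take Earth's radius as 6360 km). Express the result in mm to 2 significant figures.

≈ 83 mm

Total mass lost = 378 Gt/yr × 77 yr = 2.911×10^4 Gt = 2.911×10^16 kg.
ρ_w = 1000 kg m⁻³, so water volume = 2.911×10^16 / 1000 = 2.911×10^13 m³.
Δh = 2.911×10^13 / 3.51×10^14 = 0.0830 m = 83 mm.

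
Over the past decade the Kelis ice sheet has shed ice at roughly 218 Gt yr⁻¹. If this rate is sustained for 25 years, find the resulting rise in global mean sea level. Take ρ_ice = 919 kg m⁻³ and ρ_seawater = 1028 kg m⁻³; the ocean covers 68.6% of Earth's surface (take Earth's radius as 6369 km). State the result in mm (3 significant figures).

Total mass lost = 218 Gt/yr × 25 yr = 5450 Gt = 5.450×10^15 kg.
ρ_w = 1028 kg m⁻³, so water volume = 5.450×10^15 / 1028 = 5.302×10^12 m³.
Δh = 5.302×10^12 / 3.50×10^14 = 0.0152 m = 15.2 mm.

≈ 15.2 mm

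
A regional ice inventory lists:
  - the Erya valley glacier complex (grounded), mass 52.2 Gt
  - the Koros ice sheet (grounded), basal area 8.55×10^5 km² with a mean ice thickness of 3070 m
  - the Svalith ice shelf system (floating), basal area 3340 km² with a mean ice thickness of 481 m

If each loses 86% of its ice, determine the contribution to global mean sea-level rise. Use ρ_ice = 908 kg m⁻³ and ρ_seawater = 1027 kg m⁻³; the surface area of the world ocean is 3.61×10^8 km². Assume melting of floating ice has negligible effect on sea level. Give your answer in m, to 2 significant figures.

Erya: 0.86 × 52.2 Gt = 4.489×10^13 kg; dividing by ρ_w = 1027 kg m⁻³ gives 4.371×10^10 m³ of water.
Koros: ice volume = 8.55×10^5 km² × 3070 m = 2.625×10^6 km³; 0.86 × 2.625×10^6 × (908/1027) = 1.996×10^6 km³ of water.
The Svalith ice shelf system is floating and already displaces its own weight of water, so its melt adds essentially nothing to sea level.
Total added water ≈ 1.996×10^15 m³ over 3.61×10^14 m² → Δh = 5.53 m.

≈ 5.5 m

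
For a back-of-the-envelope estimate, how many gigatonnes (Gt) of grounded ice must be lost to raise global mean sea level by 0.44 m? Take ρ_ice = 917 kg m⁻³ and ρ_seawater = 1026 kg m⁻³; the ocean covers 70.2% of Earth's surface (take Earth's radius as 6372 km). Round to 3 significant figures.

≈ 1.62×10^5 Gt

Required water volume = Δh × A = 0.44 m × 3.58×10^14 m² = 1.576×10^14 m³.
ρ_w = 1026 kg m⁻³, so the mass of water = 1.576×10^14 m³ × 1026 kg m⁻³ = 1.617×10^17 kg = 1.62×10^5 Gt (and the same mass of ice, by conservation).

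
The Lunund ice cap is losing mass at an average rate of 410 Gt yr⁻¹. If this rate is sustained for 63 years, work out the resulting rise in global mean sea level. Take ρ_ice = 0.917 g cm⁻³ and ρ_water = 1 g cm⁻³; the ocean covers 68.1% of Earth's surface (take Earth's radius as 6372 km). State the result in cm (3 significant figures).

Total mass lost = 410 Gt/yr × 63 yr = 2.583×10^4 Gt = 2.583×10^16 kg.
ρ_w = 1 g cm⁻³ = 1000 kg m⁻³, so water volume = 2.583×10^16 / 1000 = 2.583×10^13 m³.
Δh = 2.583×10^13 / 3.47×10^14 = 0.0743 m = 7.43 cm.

≈ 7.43 cm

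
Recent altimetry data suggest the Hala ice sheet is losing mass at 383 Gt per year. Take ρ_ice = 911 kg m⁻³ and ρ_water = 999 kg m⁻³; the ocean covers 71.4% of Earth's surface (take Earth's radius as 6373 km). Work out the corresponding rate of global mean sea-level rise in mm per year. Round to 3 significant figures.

ρ_w = 999 kg m⁻³. Annual water volume added = 383 Gt / ρ_w = 3.830×10^14 kg / 999 kg m⁻³ = 3.834×10^11 m³.
Δh per year = 3.834×10^11 / 3.64×10^14 = 1.05×10^-3 m = 1.05 mm.

≈ 1.05 mm/yr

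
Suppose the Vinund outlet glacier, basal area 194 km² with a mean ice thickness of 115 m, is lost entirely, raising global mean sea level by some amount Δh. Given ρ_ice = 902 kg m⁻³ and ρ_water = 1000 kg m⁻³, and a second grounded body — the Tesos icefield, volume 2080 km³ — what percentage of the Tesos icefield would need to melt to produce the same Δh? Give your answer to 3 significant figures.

≈ 1.07 %

Equal sea-level rise means equal mass of meltwater, i.e. equal mass of ice lost.
Ice mass of Vinund: 2.012×10^13 kg; ice mass of Tesos: 1.876×10^15 kg.
Fraction required = 2.012×10^13 / 1.876×10^15 = 0.0107 → 1.07 %.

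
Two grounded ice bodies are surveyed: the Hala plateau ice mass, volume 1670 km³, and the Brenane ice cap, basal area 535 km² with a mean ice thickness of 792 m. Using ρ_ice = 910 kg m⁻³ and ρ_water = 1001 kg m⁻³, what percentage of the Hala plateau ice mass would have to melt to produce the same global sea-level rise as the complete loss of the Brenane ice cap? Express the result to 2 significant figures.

≈ 25 %

Equal sea-level rise means equal mass of meltwater, i.e. equal mass of ice lost.
Ice mass of Brenane: 3.856×10^14 kg; ice mass of Hala: 1.520×10^15 kg.
Fraction required = 3.856×10^14 / 1.520×10^15 = 0.254 → 25 %.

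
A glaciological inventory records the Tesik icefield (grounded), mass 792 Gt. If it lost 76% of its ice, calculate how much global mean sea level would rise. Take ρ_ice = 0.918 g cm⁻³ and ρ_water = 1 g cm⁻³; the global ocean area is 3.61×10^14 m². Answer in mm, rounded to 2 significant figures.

≈ 1.7 mm

Tesik: 0.76 × 792 Gt = 6.019×10^14 kg; dividing by ρ_w = 1 g cm⁻³ = 1000 kg m⁻³ gives 6.019×10^11 m³ of water.
Spread over 3.61×10^14 m² of ocean, Δh = 6.019×10^11 / 3.61×10^14 = 1.67×10^-3 m = 1.7 mm.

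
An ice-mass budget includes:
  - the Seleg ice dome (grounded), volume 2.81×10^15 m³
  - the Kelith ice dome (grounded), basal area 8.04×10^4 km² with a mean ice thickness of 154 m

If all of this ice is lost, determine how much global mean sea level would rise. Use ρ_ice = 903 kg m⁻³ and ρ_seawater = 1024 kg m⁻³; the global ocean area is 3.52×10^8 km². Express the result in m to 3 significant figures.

Seleg: 2.81×10^15 m³ × (903/1024) = 2.478×10^15 m³ of water.
Kelith: ice volume = 8.04×10^4 km² × 154 m = 1.238×10^4 km³; 1.238×10^4 × (903/1024) = 1.092×10^4 km³ of water.
Total added water ≈ 2.489×10^15 m³ over 3.52×10^14 m² → Δh = 7.07 m.

≈ 7.07 m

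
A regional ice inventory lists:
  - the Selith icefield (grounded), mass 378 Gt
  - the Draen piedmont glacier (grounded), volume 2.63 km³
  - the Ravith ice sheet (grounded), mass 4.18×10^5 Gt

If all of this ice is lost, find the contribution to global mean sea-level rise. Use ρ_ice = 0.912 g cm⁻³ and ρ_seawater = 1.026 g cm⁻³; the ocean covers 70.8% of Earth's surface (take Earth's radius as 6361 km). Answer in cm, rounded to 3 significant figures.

Selith: 378 Gt = 3.780×10^14 kg; dividing by ρ_w = 1.026 g cm⁻³ = 1026 kg m⁻³ gives 3.684×10^11 m³ of water.
Draen: 2.63 km³ × (912/1026) = 2.338 km³ of water.
Ravith: 4.18×10^5 Gt = 4.180×10^17 kg; dividing by ρ_w = 1026 kg m⁻³ gives 4.074×10^14 m³ of water.
Total added water ≈ 4.078×10^14 m³ over 3.60×10^14 m² → Δh = 1.13 m = 113 cm.

≈ 113 cm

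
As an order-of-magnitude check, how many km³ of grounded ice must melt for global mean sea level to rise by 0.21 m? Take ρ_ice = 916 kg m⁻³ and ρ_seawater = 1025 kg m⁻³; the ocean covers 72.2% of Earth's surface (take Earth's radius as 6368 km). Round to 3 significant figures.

Required water volume = Δh × A = 0.21 m × 3.68×10^14 m² = 7.726×10^13 m³ = 7.726×10^4 km³.
Ice volume = water volume × ρ_w/ρ_ice = 7.726×10^4 × 1025/916 = 8.65×10^4 km³.

≈ 8.65×10^4 km³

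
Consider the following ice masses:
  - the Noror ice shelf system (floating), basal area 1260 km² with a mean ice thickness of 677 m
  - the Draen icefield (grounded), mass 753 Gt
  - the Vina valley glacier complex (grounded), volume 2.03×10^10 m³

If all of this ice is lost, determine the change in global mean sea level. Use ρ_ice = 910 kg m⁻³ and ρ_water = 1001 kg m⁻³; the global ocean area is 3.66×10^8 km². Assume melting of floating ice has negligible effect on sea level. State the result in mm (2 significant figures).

The Noror ice shelf system is floating and already displaces its own weight of water, so its melt adds essentially nothing to sea level.
Draen: 753 Gt = 7.530×10^14 kg; dividing by ρ_w = 1001 kg m⁻³ gives 7.522×10^11 m³ of water.
Vina: 2.03×10^10 m³ × (910/1001) = 1.845×10^10 m³ of water.
Total added water ≈ 7.707×10^11 m³ over 3.66×10^14 m² → Δh = 2.11×10^-3 m = 2.1 mm.

≈ 2.1 mm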